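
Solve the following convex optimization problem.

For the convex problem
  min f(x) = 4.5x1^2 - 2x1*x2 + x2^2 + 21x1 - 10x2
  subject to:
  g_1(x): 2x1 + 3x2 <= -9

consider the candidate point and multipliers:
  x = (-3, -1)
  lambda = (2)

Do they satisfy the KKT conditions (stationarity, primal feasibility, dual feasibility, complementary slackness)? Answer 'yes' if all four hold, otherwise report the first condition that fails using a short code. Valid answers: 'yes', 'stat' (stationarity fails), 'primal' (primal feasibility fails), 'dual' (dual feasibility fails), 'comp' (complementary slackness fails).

Gradient of f: grad f(x) = Q x + c = (-4, -6)
Constraint values g_i(x) = a_i^T x - b_i:
  g_1((-3, -1)) = 0
Stationarity residual: grad f(x) + sum_i lambda_i a_i = (0, 0)
  -> stationarity OK
Primal feasibility (all g_i <= 0): OK
Dual feasibility (all lambda_i >= 0): OK
Complementary slackness (lambda_i * g_i(x) = 0 for all i): OK

Verdict: yes, KKT holds.

yes


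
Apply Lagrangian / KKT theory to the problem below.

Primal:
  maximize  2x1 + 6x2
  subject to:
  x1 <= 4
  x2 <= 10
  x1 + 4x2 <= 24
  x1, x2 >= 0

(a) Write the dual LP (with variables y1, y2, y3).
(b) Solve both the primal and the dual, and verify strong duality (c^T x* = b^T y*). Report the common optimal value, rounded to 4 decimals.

The standard primal-dual pair for 'max c^T x s.t. A x <= b, x >= 0' is:
  Dual:  min b^T y  s.t.  A^T y >= c,  y >= 0.

So the dual LP is:
  minimize  4y1 + 10y2 + 24y3
  subject to:
    y1 + y3 >= 2
    y2 + 4y3 >= 6
    y1, y2, y3 >= 0

Solving the primal: x* = (4, 5).
  primal value c^T x* = 38.
Solving the dual: y* = (0.5, 0, 1.5).
  dual value b^T y* = 38.
Strong duality: c^T x* = b^T y*. Confirmed.

38


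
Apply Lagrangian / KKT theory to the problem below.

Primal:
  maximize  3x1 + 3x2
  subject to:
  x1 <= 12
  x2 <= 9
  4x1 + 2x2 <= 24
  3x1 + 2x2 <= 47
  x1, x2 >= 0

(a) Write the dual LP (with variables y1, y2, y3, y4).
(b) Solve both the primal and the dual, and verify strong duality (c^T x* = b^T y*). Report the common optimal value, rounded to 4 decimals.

The standard primal-dual pair for 'max c^T x s.t. A x <= b, x >= 0' is:
  Dual:  min b^T y  s.t.  A^T y >= c,  y >= 0.

So the dual LP is:
  minimize  12y1 + 9y2 + 24y3 + 47y4
  subject to:
    y1 + 4y3 + 3y4 >= 3
    y2 + 2y3 + 2y4 >= 3
    y1, y2, y3, y4 >= 0

Solving the primal: x* = (1.5, 9).
  primal value c^T x* = 31.5.
Solving the dual: y* = (0, 1.5, 0.75, 0).
  dual value b^T y* = 31.5.
Strong duality: c^T x* = b^T y*. Confirmed.

31.5


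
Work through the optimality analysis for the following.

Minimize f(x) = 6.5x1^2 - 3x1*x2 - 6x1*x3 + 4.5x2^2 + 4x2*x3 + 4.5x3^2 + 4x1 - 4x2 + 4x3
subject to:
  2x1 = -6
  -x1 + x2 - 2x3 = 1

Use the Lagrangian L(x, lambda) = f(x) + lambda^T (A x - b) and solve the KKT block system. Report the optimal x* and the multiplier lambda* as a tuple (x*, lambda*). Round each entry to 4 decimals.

Form the Lagrangian:
  L(x, lambda) = (1/2) x^T Q x + c^T x + lambda^T (A x - b)
Stationarity (grad_x L = 0): Q x + c + A^T lambda = 0.
Primal feasibility: A x = b.

This gives the KKT block system:
  [ Q   A^T ] [ x     ]   [-c ]
  [ A    0  ] [ lambda ] = [ b ]

Solving the linear system:
  x*      = (-3, -1.6066, 0.1967)
  lambda* = (20.0164, 8.6721)
  f(x*)   = 53.3197

x* = (-3, -1.6066, 0.1967), lambda* = (20.0164, 8.6721)


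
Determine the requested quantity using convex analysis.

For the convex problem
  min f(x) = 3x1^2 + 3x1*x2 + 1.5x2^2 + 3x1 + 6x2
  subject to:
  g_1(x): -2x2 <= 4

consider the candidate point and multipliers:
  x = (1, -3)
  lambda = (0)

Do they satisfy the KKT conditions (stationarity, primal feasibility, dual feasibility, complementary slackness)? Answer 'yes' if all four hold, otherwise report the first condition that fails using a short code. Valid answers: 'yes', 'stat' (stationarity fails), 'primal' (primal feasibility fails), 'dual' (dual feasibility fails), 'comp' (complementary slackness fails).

Gradient of f: grad f(x) = Q x + c = (0, 0)
Constraint values g_i(x) = a_i^T x - b_i:
  g_1((1, -3)) = 2
Stationarity residual: grad f(x) + sum_i lambda_i a_i = (0, 0)
  -> stationarity OK
Primal feasibility (all g_i <= 0): FAILS
Dual feasibility (all lambda_i >= 0): OK
Complementary slackness (lambda_i * g_i(x) = 0 for all i): OK

Verdict: the first failing condition is primal_feasibility -> primal.

primal


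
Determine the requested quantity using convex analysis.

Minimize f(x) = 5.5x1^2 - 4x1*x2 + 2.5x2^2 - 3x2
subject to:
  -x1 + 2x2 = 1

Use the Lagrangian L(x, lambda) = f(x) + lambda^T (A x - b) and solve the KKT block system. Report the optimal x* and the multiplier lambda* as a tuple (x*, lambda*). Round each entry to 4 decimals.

Form the Lagrangian:
  L(x, lambda) = (1/2) x^T Q x + c^T x + lambda^T (A x - b)
Stationarity (grad_x L = 0): Q x + c + A^T lambda = 0.
Primal feasibility: A x = b.

This gives the KKT block system:
  [ Q   A^T ] [ x     ]   [-c ]
  [ A    0  ] [ lambda ] = [ b ]

Solving the linear system:
  x*      = (0.2727, 0.6364)
  lambda* = (0.4545)
  f(x*)   = -1.1818

x* = (0.2727, 0.6364), lambda* = (0.4545)


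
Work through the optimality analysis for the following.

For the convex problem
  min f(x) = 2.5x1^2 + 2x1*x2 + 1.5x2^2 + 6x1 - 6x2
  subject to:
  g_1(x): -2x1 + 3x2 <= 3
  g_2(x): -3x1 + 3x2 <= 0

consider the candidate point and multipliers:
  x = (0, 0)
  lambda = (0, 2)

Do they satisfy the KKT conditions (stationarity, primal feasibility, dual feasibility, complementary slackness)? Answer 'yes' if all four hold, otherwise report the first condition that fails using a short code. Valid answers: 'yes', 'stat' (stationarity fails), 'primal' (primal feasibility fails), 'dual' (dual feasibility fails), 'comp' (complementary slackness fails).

Gradient of f: grad f(x) = Q x + c = (6, -6)
Constraint values g_i(x) = a_i^T x - b_i:
  g_1((0, 0)) = -3
  g_2((0, 0)) = 0
Stationarity residual: grad f(x) + sum_i lambda_i a_i = (0, 0)
  -> stationarity OK
Primal feasibility (all g_i <= 0): OK
Dual feasibility (all lambda_i >= 0): OK
Complementary slackness (lambda_i * g_i(x) = 0 for all i): OK

Verdict: yes, KKT holds.

yes


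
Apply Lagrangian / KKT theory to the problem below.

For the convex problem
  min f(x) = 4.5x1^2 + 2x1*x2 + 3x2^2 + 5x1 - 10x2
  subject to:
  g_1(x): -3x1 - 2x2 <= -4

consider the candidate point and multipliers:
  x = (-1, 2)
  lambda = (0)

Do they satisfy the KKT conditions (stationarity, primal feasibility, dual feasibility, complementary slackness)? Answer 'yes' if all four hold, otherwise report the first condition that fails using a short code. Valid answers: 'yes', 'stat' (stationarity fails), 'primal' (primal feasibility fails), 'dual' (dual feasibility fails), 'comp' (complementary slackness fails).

Gradient of f: grad f(x) = Q x + c = (0, 0)
Constraint values g_i(x) = a_i^T x - b_i:
  g_1((-1, 2)) = 3
Stationarity residual: grad f(x) + sum_i lambda_i a_i = (0, 0)
  -> stationarity OK
Primal feasibility (all g_i <= 0): FAILS
Dual feasibility (all lambda_i >= 0): OK
Complementary slackness (lambda_i * g_i(x) = 0 for all i): OK

Verdict: the first failing condition is primal_feasibility -> primal.

primal


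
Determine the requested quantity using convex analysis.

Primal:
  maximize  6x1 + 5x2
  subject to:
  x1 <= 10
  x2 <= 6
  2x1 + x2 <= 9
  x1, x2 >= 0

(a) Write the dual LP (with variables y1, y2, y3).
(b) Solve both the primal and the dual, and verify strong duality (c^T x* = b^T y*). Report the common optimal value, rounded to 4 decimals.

The standard primal-dual pair for 'max c^T x s.t. A x <= b, x >= 0' is:
  Dual:  min b^T y  s.t.  A^T y >= c,  y >= 0.

So the dual LP is:
  minimize  10y1 + 6y2 + 9y3
  subject to:
    y1 + 2y3 >= 6
    y2 + y3 >= 5
    y1, y2, y3 >= 0

Solving the primal: x* = (1.5, 6).
  primal value c^T x* = 39.
Solving the dual: y* = (0, 2, 3).
  dual value b^T y* = 39.
Strong duality: c^T x* = b^T y*. Confirmed.

39


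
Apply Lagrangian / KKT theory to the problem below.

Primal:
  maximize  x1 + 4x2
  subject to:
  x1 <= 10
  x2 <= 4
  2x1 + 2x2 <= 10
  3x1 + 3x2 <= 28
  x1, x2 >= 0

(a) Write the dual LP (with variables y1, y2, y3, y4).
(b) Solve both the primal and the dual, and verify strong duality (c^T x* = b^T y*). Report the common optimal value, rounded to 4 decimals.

The standard primal-dual pair for 'max c^T x s.t. A x <= b, x >= 0' is:
  Dual:  min b^T y  s.t.  A^T y >= c,  y >= 0.

So the dual LP is:
  minimize  10y1 + 4y2 + 10y3 + 28y4
  subject to:
    y1 + 2y3 + 3y4 >= 1
    y2 + 2y3 + 3y4 >= 4
    y1, y2, y3, y4 >= 0

Solving the primal: x* = (1, 4).
  primal value c^T x* = 17.
Solving the dual: y* = (0, 3, 0.5, 0).
  dual value b^T y* = 17.
Strong duality: c^T x* = b^T y*. Confirmed.

17


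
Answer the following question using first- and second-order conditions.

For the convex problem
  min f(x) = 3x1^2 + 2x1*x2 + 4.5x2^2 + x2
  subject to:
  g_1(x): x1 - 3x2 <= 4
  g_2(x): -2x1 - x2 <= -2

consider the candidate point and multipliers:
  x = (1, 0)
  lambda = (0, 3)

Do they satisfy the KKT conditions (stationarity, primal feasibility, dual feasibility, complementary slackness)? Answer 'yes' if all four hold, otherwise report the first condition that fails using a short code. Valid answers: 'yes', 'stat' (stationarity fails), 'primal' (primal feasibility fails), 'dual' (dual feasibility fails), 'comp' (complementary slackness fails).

Gradient of f: grad f(x) = Q x + c = (6, 3)
Constraint values g_i(x) = a_i^T x - b_i:
  g_1((1, 0)) = -3
  g_2((1, 0)) = 0
Stationarity residual: grad f(x) + sum_i lambda_i a_i = (0, 0)
  -> stationarity OK
Primal feasibility (all g_i <= 0): OK
Dual feasibility (all lambda_i >= 0): OK
Complementary slackness (lambda_i * g_i(x) = 0 for all i): OK

Verdict: yes, KKT holds.

yes


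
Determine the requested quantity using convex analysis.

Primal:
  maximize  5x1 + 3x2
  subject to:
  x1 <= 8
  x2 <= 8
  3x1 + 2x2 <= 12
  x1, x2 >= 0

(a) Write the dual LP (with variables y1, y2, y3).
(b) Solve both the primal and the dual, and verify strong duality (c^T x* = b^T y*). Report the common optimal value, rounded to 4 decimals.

The standard primal-dual pair for 'max c^T x s.t. A x <= b, x >= 0' is:
  Dual:  min b^T y  s.t.  A^T y >= c,  y >= 0.

So the dual LP is:
  minimize  8y1 + 8y2 + 12y3
  subject to:
    y1 + 3y3 >= 5
    y2 + 2y3 >= 3
    y1, y2, y3 >= 0

Solving the primal: x* = (4, 0).
  primal value c^T x* = 20.
Solving the dual: y* = (0, 0, 1.6667).
  dual value b^T y* = 20.
Strong duality: c^T x* = b^T y*. Confirmed.

20


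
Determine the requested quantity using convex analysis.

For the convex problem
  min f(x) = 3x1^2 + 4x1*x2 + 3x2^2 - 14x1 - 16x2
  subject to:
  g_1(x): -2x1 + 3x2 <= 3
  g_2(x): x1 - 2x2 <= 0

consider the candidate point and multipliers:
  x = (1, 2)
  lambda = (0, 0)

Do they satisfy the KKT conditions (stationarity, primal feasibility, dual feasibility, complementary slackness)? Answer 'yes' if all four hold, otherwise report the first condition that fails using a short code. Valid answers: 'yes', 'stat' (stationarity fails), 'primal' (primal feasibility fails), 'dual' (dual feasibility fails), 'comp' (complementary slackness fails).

Gradient of f: grad f(x) = Q x + c = (0, 0)
Constraint values g_i(x) = a_i^T x - b_i:
  g_1((1, 2)) = 1
  g_2((1, 2)) = -3
Stationarity residual: grad f(x) + sum_i lambda_i a_i = (0, 0)
  -> stationarity OK
Primal feasibility (all g_i <= 0): FAILS
Dual feasibility (all lambda_i >= 0): OK
Complementary slackness (lambda_i * g_i(x) = 0 for all i): OK

Verdict: the first failing condition is primal_feasibility -> primal.

primal


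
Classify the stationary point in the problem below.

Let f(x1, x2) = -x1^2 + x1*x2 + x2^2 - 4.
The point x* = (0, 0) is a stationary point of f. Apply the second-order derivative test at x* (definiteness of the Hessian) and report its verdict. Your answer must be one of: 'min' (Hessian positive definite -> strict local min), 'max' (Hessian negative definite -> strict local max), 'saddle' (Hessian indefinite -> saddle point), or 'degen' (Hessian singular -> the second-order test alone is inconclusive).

Compute the Hessian H = grad^2 f:
  H = [[-2, 1], [1, 2]]
Verify stationarity: grad f(x*) = H x* + g = (0, 0).
Eigenvalues of H: -2.2361, 2.2361.
Eigenvalues have mixed signs, so H is indefinite -> x* is a saddle point.

saddle


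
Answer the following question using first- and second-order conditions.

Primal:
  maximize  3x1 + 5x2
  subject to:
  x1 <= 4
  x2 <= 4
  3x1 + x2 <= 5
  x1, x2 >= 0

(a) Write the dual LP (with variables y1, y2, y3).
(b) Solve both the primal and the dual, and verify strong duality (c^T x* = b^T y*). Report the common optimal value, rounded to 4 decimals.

The standard primal-dual pair for 'max c^T x s.t. A x <= b, x >= 0' is:
  Dual:  min b^T y  s.t.  A^T y >= c,  y >= 0.

So the dual LP is:
  minimize  4y1 + 4y2 + 5y3
  subject to:
    y1 + 3y3 >= 3
    y2 + y3 >= 5
    y1, y2, y3 >= 0

Solving the primal: x* = (0.3333, 4).
  primal value c^T x* = 21.
Solving the dual: y* = (0, 4, 1).
  dual value b^T y* = 21.
Strong duality: c^T x* = b^T y*. Confirmed.

21


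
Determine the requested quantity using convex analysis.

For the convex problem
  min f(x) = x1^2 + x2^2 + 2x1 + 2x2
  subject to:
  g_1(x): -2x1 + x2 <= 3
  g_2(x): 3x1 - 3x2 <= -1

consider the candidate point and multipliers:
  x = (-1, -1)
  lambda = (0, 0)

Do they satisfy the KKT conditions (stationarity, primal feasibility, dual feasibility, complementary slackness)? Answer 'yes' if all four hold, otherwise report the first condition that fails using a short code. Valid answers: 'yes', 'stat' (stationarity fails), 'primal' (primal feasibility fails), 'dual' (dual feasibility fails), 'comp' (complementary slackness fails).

Gradient of f: grad f(x) = Q x + c = (0, 0)
Constraint values g_i(x) = a_i^T x - b_i:
  g_1((-1, -1)) = -2
  g_2((-1, -1)) = 1
Stationarity residual: grad f(x) + sum_i lambda_i a_i = (0, 0)
  -> stationarity OK
Primal feasibility (all g_i <= 0): FAILS
Dual feasibility (all lambda_i >= 0): OK
Complementary slackness (lambda_i * g_i(x) = 0 for all i): OK

Verdict: the first failing condition is primal_feasibility -> primal.

primal


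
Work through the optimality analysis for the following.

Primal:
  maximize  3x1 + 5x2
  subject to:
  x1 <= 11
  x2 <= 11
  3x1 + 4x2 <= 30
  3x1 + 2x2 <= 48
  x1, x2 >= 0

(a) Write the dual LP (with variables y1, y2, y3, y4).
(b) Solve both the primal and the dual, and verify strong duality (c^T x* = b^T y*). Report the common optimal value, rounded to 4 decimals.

The standard primal-dual pair for 'max c^T x s.t. A x <= b, x >= 0' is:
  Dual:  min b^T y  s.t.  A^T y >= c,  y >= 0.

So the dual LP is:
  minimize  11y1 + 11y2 + 30y3 + 48y4
  subject to:
    y1 + 3y3 + 3y4 >= 3
    y2 + 4y3 + 2y4 >= 5
    y1, y2, y3, y4 >= 0

Solving the primal: x* = (0, 7.5).
  primal value c^T x* = 37.5.
Solving the dual: y* = (0, 0, 1.25, 0).
  dual value b^T y* = 37.5.
Strong duality: c^T x* = b^T y*. Confirmed.

37.5


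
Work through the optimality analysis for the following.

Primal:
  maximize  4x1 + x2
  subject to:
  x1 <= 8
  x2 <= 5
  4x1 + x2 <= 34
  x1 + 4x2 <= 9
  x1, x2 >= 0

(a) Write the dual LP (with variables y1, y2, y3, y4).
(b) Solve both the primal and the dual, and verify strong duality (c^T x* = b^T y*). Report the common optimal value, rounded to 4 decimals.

The standard primal-dual pair for 'max c^T x s.t. A x <= b, x >= 0' is:
  Dual:  min b^T y  s.t.  A^T y >= c,  y >= 0.

So the dual LP is:
  minimize  8y1 + 5y2 + 34y3 + 9y4
  subject to:
    y1 + 4y3 + y4 >= 4
    y2 + y3 + 4y4 >= 1
    y1, y2, y3, y4 >= 0

Solving the primal: x* = (8, 0.25).
  primal value c^T x* = 32.25.
Solving the dual: y* = (3.75, 0, 0, 0.25).
  dual value b^T y* = 32.25.
Strong duality: c^T x* = b^T y*. Confirmed.

32.25


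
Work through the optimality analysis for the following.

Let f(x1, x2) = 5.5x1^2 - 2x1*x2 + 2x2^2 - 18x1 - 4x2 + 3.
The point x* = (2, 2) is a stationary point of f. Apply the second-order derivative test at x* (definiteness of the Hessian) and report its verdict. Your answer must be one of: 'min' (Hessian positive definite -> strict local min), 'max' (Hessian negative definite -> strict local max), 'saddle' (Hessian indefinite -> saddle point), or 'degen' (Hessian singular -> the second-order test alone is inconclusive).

Compute the Hessian H = grad^2 f:
  H = [[11, -2], [-2, 4]]
Verify stationarity: grad f(x*) = H x* + g = (0, 0).
Eigenvalues of H: 3.4689, 11.5311.
Both eigenvalues > 0, so H is positive definite -> x* is a strict local min.

min


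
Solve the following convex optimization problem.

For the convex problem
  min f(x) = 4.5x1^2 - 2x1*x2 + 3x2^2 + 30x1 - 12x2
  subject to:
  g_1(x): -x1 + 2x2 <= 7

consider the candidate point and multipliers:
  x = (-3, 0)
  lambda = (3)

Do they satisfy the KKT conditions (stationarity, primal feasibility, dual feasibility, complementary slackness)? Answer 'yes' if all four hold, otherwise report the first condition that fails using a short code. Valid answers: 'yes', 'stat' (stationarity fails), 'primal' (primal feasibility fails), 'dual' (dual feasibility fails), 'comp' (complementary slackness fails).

Gradient of f: grad f(x) = Q x + c = (3, -6)
Constraint values g_i(x) = a_i^T x - b_i:
  g_1((-3, 0)) = -4
Stationarity residual: grad f(x) + sum_i lambda_i a_i = (0, 0)
  -> stationarity OK
Primal feasibility (all g_i <= 0): OK
Dual feasibility (all lambda_i >= 0): OK
Complementary slackness (lambda_i * g_i(x) = 0 for all i): FAILS

Verdict: the first failing condition is complementary_slackness -> comp.

comp


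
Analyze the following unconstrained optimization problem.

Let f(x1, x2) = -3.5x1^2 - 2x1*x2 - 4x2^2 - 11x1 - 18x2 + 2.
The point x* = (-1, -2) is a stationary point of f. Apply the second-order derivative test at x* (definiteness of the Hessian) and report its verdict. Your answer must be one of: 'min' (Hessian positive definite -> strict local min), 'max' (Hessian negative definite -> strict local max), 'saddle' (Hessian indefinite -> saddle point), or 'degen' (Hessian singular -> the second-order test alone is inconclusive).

Compute the Hessian H = grad^2 f:
  H = [[-7, -2], [-2, -8]]
Verify stationarity: grad f(x*) = H x* + g = (0, 0).
Eigenvalues of H: -9.5616, -5.4384.
Both eigenvalues < 0, so H is negative definite -> x* is a strict local max.

max


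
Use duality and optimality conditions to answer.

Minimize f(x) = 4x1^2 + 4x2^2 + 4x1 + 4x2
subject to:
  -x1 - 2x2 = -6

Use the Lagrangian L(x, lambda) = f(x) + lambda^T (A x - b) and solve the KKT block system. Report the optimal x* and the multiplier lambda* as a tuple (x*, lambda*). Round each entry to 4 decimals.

Form the Lagrangian:
  L(x, lambda) = (1/2) x^T Q x + c^T x + lambda^T (A x - b)
Stationarity (grad_x L = 0): Q x + c + A^T lambda = 0.
Primal feasibility: A x = b.

This gives the KKT block system:
  [ Q   A^T ] [ x     ]   [-c ]
  [ A    0  ] [ lambda ] = [ b ]

Solving the linear system:
  x*      = (1, 2.5)
  lambda* = (12)
  f(x*)   = 43

x* = (1, 2.5), lambda* = (12)


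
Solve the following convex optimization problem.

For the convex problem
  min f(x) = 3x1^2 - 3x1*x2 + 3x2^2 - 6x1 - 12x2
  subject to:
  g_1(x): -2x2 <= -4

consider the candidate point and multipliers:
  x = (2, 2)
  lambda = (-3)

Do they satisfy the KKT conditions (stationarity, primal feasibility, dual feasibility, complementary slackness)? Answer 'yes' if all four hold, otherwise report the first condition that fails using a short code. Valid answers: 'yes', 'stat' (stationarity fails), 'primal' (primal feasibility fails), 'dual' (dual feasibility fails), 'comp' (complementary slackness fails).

Gradient of f: grad f(x) = Q x + c = (0, -6)
Constraint values g_i(x) = a_i^T x - b_i:
  g_1((2, 2)) = 0
Stationarity residual: grad f(x) + sum_i lambda_i a_i = (0, 0)
  -> stationarity OK
Primal feasibility (all g_i <= 0): OK
Dual feasibility (all lambda_i >= 0): FAILS
Complementary slackness (lambda_i * g_i(x) = 0 for all i): OK

Verdict: the first failing condition is dual_feasibility -> dual.

dual


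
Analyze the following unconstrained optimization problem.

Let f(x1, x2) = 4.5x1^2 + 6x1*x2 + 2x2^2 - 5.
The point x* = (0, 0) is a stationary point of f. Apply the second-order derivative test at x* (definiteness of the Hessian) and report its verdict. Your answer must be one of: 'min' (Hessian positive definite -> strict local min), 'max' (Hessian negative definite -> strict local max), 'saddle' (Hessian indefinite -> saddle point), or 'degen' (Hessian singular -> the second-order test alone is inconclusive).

Compute the Hessian H = grad^2 f:
  H = [[9, 6], [6, 4]]
Verify stationarity: grad f(x*) = H x* + g = (0, 0).
Eigenvalues of H: 0, 13.
H has a zero eigenvalue (singular; positive semidefinite but not definite), so H is neither positive definite, negative definite, nor indefinite. The second-order test alone is inconclusive -> degen.
(Indeed, f is constant along the null direction of H through x*, so x* is not a strict local extremum.)

degen


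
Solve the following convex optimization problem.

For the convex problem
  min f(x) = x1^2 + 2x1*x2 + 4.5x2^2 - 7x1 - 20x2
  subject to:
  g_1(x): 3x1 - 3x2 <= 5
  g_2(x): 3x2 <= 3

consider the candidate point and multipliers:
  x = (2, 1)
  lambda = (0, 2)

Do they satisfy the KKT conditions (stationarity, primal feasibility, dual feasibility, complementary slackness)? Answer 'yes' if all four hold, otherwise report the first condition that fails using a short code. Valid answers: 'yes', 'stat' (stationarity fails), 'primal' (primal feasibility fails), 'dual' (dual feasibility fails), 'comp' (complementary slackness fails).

Gradient of f: grad f(x) = Q x + c = (-1, -7)
Constraint values g_i(x) = a_i^T x - b_i:
  g_1((2, 1)) = -2
  g_2((2, 1)) = 0
Stationarity residual: grad f(x) + sum_i lambda_i a_i = (-1, -1)
  -> stationarity FAILS
Primal feasibility (all g_i <= 0): OK
Dual feasibility (all lambda_i >= 0): OK
Complementary slackness (lambda_i * g_i(x) = 0 for all i): OK

Verdict: the first failing condition is stationarity -> stat.

stat


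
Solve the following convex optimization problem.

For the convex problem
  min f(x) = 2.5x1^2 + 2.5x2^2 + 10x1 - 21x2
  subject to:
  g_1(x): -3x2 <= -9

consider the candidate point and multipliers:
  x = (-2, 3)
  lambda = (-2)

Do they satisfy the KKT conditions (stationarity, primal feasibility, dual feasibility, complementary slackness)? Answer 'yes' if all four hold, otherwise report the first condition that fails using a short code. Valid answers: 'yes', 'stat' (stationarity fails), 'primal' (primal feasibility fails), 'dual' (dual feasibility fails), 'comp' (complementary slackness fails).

Gradient of f: grad f(x) = Q x + c = (0, -6)
Constraint values g_i(x) = a_i^T x - b_i:
  g_1((-2, 3)) = 0
Stationarity residual: grad f(x) + sum_i lambda_i a_i = (0, 0)
  -> stationarity OK
Primal feasibility (all g_i <= 0): OK
Dual feasibility (all lambda_i >= 0): FAILS
Complementary slackness (lambda_i * g_i(x) = 0 for all i): OK

Verdict: the first failing condition is dual_feasibility -> dual.

dual


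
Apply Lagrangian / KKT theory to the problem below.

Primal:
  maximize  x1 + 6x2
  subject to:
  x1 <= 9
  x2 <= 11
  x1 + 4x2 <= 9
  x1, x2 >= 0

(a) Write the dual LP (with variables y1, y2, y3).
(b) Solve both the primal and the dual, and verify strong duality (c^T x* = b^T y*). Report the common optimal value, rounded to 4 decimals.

The standard primal-dual pair for 'max c^T x s.t. A x <= b, x >= 0' is:
  Dual:  min b^T y  s.t.  A^T y >= c,  y >= 0.

So the dual LP is:
  minimize  9y1 + 11y2 + 9y3
  subject to:
    y1 + y3 >= 1
    y2 + 4y3 >= 6
    y1, y2, y3 >= 0

Solving the primal: x* = (0, 2.25).
  primal value c^T x* = 13.5.
Solving the dual: y* = (0, 0, 1.5).
  dual value b^T y* = 13.5.
Strong duality: c^T x* = b^T y*. Confirmed.

13.5


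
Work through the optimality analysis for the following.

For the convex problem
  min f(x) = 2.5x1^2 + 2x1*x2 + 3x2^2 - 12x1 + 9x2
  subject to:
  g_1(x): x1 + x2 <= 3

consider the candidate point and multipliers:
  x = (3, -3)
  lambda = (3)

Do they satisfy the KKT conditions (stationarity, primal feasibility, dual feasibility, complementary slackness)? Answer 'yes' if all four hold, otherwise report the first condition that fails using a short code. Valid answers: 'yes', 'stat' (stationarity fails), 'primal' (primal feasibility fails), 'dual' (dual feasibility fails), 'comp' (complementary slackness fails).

Gradient of f: grad f(x) = Q x + c = (-3, -3)
Constraint values g_i(x) = a_i^T x - b_i:
  g_1((3, -3)) = -3
Stationarity residual: grad f(x) + sum_i lambda_i a_i = (0, 0)
  -> stationarity OK
Primal feasibility (all g_i <= 0): OK
Dual feasibility (all lambda_i >= 0): OK
Complementary slackness (lambda_i * g_i(x) = 0 for all i): FAILS

Verdict: the first failing condition is complementary_slackness -> comp.

comp


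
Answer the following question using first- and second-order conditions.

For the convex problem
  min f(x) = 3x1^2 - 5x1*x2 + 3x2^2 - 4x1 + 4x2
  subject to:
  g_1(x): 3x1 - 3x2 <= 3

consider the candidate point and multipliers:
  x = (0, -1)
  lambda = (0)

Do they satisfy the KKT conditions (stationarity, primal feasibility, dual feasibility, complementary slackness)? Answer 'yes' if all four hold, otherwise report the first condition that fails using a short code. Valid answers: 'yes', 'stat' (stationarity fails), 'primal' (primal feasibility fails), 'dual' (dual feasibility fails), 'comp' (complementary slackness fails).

Gradient of f: grad f(x) = Q x + c = (1, -2)
Constraint values g_i(x) = a_i^T x - b_i:
  g_1((0, -1)) = 0
Stationarity residual: grad f(x) + sum_i lambda_i a_i = (1, -2)
  -> stationarity FAILS
Primal feasibility (all g_i <= 0): OK
Dual feasibility (all lambda_i >= 0): OK
Complementary slackness (lambda_i * g_i(x) = 0 for all i): OK

Verdict: the first failing condition is stationarity -> stat.

stat


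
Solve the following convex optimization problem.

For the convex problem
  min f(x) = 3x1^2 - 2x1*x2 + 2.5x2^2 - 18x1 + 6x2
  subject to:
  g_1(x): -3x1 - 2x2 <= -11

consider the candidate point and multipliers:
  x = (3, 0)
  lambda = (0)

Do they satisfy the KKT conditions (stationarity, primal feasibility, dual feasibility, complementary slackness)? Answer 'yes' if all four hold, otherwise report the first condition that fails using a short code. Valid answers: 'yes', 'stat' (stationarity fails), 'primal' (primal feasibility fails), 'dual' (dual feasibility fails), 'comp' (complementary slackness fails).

Gradient of f: grad f(x) = Q x + c = (0, 0)
Constraint values g_i(x) = a_i^T x - b_i:
  g_1((3, 0)) = 2
Stationarity residual: grad f(x) + sum_i lambda_i a_i = (0, 0)
  -> stationarity OK
Primal feasibility (all g_i <= 0): FAILS
Dual feasibility (all lambda_i >= 0): OK
Complementary slackness (lambda_i * g_i(x) = 0 for all i): OK

Verdict: the first failing condition is primal_feasibility -> primal.

primal


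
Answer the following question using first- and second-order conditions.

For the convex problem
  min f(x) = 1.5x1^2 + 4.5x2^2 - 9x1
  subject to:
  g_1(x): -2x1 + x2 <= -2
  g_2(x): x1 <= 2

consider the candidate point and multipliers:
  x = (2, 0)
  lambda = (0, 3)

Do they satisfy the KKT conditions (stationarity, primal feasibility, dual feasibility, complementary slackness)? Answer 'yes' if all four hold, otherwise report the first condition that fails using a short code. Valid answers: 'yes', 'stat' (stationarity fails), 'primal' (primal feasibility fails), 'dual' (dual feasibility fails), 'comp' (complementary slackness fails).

Gradient of f: grad f(x) = Q x + c = (-3, 0)
Constraint values g_i(x) = a_i^T x - b_i:
  g_1((2, 0)) = -2
  g_2((2, 0)) = 0
Stationarity residual: grad f(x) + sum_i lambda_i a_i = (0, 0)
  -> stationarity OK
Primal feasibility (all g_i <= 0): OK
Dual feasibility (all lambda_i >= 0): OK
Complementary slackness (lambda_i * g_i(x) = 0 for all i): OK

Verdict: yes, KKT holds.

yes


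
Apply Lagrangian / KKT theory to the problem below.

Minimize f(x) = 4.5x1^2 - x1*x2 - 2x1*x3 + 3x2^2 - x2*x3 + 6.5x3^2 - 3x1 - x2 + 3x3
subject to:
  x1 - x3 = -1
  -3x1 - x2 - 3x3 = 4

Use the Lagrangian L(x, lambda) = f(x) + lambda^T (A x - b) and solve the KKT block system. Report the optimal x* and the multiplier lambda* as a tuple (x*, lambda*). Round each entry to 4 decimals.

Form the Lagrangian:
  L(x, lambda) = (1/2) x^T Q x + c^T x + lambda^T (A x - b)
Stationarity (grad_x L = 0): Q x + c + A^T lambda = 0.
Primal feasibility: A x = b.

This gives the KKT block system:
  [ Q   A^T ] [ x     ]   [-c ]
  [ A    0  ] [ lambda ] = [ b ]

Solving the linear system:
  x*      = (-1.1202, -0.2791, -0.1202)
  lambda* = (8.2597, -1.4341)
  f(x*)   = 8.6376

x* = (-1.1202, -0.2791, -0.1202), lambda* = (8.2597, -1.4341)


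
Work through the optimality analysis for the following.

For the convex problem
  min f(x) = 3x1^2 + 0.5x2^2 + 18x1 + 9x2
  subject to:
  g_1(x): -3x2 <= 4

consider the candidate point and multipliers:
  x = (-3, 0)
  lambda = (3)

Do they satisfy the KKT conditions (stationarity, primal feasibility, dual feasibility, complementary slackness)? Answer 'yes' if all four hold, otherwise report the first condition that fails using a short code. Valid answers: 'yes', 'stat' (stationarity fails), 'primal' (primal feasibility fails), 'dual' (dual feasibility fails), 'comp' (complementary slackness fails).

Gradient of f: grad f(x) = Q x + c = (0, 9)
Constraint values g_i(x) = a_i^T x - b_i:
  g_1((-3, 0)) = -4
Stationarity residual: grad f(x) + sum_i lambda_i a_i = (0, 0)
  -> stationarity OK
Primal feasibility (all g_i <= 0): OK
Dual feasibility (all lambda_i >= 0): OK
Complementary slackness (lambda_i * g_i(x) = 0 for all i): FAILS

Verdict: the first failing condition is complementary_slackness -> comp.

comp


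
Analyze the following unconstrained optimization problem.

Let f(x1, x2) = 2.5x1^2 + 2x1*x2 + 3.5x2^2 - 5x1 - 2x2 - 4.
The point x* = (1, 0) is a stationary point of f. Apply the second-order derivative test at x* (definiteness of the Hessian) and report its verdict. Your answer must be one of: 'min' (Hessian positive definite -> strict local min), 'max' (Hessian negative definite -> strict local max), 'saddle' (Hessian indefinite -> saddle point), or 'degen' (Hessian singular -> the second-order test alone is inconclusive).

Compute the Hessian H = grad^2 f:
  H = [[5, 2], [2, 7]]
Verify stationarity: grad f(x*) = H x* + g = (0, 0).
Eigenvalues of H: 3.7639, 8.2361.
Both eigenvalues > 0, so H is positive definite -> x* is a strict local min.

min


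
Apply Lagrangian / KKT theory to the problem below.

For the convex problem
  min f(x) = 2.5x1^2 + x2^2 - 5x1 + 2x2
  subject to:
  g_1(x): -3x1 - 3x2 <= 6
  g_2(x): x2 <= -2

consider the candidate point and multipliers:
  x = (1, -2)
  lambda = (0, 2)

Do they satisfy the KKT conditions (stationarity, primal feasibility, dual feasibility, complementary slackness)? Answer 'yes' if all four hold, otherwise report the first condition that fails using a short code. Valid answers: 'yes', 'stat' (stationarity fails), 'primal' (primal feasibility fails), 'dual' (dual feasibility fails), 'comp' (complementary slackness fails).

Gradient of f: grad f(x) = Q x + c = (0, -2)
Constraint values g_i(x) = a_i^T x - b_i:
  g_1((1, -2)) = -3
  g_2((1, -2)) = 0
Stationarity residual: grad f(x) + sum_i lambda_i a_i = (0, 0)
  -> stationarity OK
Primal feasibility (all g_i <= 0): OK
Dual feasibility (all lambda_i >= 0): OK
Complementary slackness (lambda_i * g_i(x) = 0 for all i): OK

Verdict: yes, KKT holds.

yes


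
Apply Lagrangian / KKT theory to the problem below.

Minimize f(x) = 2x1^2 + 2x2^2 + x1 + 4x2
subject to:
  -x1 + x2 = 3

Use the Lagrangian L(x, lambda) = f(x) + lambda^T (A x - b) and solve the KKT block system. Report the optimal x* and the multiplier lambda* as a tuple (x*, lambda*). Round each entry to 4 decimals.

Form the Lagrangian:
  L(x, lambda) = (1/2) x^T Q x + c^T x + lambda^T (A x - b)
Stationarity (grad_x L = 0): Q x + c + A^T lambda = 0.
Primal feasibility: A x = b.

This gives the KKT block system:
  [ Q   A^T ] [ x     ]   [-c ]
  [ A    0  ] [ lambda ] = [ b ]

Solving the linear system:
  x*      = (-2.125, 0.875)
  lambda* = (-7.5)
  f(x*)   = 11.9375

x* = (-2.125, 0.875), lambda* = (-7.5)


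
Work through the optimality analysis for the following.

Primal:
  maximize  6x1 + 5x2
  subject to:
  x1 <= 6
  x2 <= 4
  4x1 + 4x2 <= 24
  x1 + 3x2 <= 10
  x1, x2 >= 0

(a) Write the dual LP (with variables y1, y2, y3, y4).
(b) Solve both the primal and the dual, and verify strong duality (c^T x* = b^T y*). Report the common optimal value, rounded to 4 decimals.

The standard primal-dual pair for 'max c^T x s.t. A x <= b, x >= 0' is:
  Dual:  min b^T y  s.t.  A^T y >= c,  y >= 0.

So the dual LP is:
  minimize  6y1 + 4y2 + 24y3 + 10y4
  subject to:
    y1 + 4y3 + y4 >= 6
    y2 + 4y3 + 3y4 >= 5
    y1, y2, y3, y4 >= 0

Solving the primal: x* = (6, 0).
  primal value c^T x* = 36.
Solving the dual: y* = (1, 0, 1.25, 0).
  dual value b^T y* = 36.
Strong duality: c^T x* = b^T y*. Confirmed.

36


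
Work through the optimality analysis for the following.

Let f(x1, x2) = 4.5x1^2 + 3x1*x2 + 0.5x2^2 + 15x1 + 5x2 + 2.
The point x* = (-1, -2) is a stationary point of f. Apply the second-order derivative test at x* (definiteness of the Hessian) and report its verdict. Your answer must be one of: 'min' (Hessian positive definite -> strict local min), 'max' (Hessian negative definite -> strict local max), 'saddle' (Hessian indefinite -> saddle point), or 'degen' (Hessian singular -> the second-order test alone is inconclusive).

Compute the Hessian H = grad^2 f:
  H = [[9, 3], [3, 1]]
Verify stationarity: grad f(x*) = H x* + g = (0, 0).
Eigenvalues of H: 0, 10.
H has a zero eigenvalue (singular; positive semidefinite but not definite), so H is neither positive definite, negative definite, nor indefinite. The second-order test alone is inconclusive -> degen.
(Indeed, f is constant along the null direction of H through x*, so x* is not a strict local extremum.)

degen


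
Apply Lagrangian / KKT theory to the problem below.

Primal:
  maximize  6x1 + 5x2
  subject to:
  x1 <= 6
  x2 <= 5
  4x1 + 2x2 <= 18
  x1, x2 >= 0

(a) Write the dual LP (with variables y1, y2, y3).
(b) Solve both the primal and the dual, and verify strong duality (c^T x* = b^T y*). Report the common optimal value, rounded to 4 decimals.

The standard primal-dual pair for 'max c^T x s.t. A x <= b, x >= 0' is:
  Dual:  min b^T y  s.t.  A^T y >= c,  y >= 0.

So the dual LP is:
  minimize  6y1 + 5y2 + 18y3
  subject to:
    y1 + 4y3 >= 6
    y2 + 2y3 >= 5
    y1, y2, y3 >= 0

Solving the primal: x* = (2, 5).
  primal value c^T x* = 37.
Solving the dual: y* = (0, 2, 1.5).
  dual value b^T y* = 37.
Strong duality: c^T x* = b^T y*. Confirmed.

37


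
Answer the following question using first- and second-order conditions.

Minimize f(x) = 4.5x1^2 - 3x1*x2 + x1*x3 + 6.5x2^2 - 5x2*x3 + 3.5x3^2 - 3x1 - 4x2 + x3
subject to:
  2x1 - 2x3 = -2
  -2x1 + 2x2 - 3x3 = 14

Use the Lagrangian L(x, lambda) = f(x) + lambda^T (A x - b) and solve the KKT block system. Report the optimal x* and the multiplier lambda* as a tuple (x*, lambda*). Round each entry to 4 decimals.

Form the Lagrangian:
  L(x, lambda) = (1/2) x^T Q x + c^T x + lambda^T (A x - b)
Stationarity (grad_x L = 0): Q x + c + A^T lambda = 0.
Primal feasibility: A x = b.

This gives the KKT block system:
  [ Q   A^T ] [ x     ]   [-c ]
  [ A    0  ] [ lambda ] = [ b ]

Solving the linear system:
  x*      = (-3.2363, 0.4093, -2.2363)
  lambda* = (6.6899, -11.1055)
  f(x*)   = 87.346

x* = (-3.2363, 0.4093, -2.2363), lambda* = (6.6899, -11.1055)


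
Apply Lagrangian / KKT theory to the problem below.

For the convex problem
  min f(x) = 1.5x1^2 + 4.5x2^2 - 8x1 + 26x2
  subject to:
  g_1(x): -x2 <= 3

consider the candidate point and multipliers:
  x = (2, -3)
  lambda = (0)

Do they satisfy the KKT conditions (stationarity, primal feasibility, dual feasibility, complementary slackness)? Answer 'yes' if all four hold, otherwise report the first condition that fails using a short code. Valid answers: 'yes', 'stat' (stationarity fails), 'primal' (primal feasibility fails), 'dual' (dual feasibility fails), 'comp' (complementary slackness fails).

Gradient of f: grad f(x) = Q x + c = (-2, -1)
Constraint values g_i(x) = a_i^T x - b_i:
  g_1((2, -3)) = 0
Stationarity residual: grad f(x) + sum_i lambda_i a_i = (-2, -1)
  -> stationarity FAILS
Primal feasibility (all g_i <= 0): OK
Dual feasibility (all lambda_i >= 0): OK
Complementary slackness (lambda_i * g_i(x) = 0 for all i): OK

Verdict: the first failing condition is stationarity -> stat.

stat


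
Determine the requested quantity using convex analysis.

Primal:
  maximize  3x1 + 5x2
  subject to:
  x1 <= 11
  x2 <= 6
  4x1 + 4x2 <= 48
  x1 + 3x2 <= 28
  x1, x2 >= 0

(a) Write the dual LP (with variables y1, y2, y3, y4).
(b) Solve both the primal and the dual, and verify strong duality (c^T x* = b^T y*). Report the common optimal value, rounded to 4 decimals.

The standard primal-dual pair for 'max c^T x s.t. A x <= b, x >= 0' is:
  Dual:  min b^T y  s.t.  A^T y >= c,  y >= 0.

So the dual LP is:
  minimize  11y1 + 6y2 + 48y3 + 28y4
  subject to:
    y1 + 4y3 + y4 >= 3
    y2 + 4y3 + 3y4 >= 5
    y1, y2, y3, y4 >= 0

Solving the primal: x* = (6, 6).
  primal value c^T x* = 48.
Solving the dual: y* = (0, 2, 0.75, 0).
  dual value b^T y* = 48.
Strong duality: c^T x* = b^T y*. Confirmed.

48


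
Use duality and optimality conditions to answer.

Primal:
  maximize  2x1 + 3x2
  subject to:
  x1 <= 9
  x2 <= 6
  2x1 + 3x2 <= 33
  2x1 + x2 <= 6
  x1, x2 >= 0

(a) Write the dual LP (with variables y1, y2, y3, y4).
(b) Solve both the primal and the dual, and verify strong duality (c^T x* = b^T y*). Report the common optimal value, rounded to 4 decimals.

The standard primal-dual pair for 'max c^T x s.t. A x <= b, x >= 0' is:
  Dual:  min b^T y  s.t.  A^T y >= c,  y >= 0.

So the dual LP is:
  minimize  9y1 + 6y2 + 33y3 + 6y4
  subject to:
    y1 + 2y3 + 2y4 >= 2
    y2 + 3y3 + y4 >= 3
    y1, y2, y3, y4 >= 0

Solving the primal: x* = (0, 6).
  primal value c^T x* = 18.
Solving the dual: y* = (0, 2, 0, 1).
  dual value b^T y* = 18.
Strong duality: c^T x* = b^T y*. Confirmed.

18


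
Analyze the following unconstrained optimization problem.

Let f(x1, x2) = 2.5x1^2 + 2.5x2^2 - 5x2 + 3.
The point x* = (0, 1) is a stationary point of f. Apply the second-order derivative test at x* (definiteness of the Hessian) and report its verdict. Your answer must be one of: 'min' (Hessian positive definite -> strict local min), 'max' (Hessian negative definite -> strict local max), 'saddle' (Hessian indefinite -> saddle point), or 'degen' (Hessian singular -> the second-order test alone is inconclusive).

Compute the Hessian H = grad^2 f:
  H = [[5, 0], [0, 5]]
Verify stationarity: grad f(x*) = H x* + g = (0, 0).
Eigenvalues of H: 5, 5.
Both eigenvalues > 0, so H is positive definite -> x* is a strict local min.

min


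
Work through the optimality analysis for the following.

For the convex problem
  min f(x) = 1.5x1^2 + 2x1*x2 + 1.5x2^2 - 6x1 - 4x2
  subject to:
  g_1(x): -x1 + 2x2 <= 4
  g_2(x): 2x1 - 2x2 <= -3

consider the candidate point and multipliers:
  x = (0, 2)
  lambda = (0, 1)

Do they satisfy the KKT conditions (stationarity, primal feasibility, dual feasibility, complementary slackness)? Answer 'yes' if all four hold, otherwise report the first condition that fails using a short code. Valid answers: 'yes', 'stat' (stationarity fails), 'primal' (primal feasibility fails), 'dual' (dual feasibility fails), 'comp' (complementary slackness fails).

Gradient of f: grad f(x) = Q x + c = (-2, 2)
Constraint values g_i(x) = a_i^T x - b_i:
  g_1((0, 2)) = 0
  g_2((0, 2)) = -1
Stationarity residual: grad f(x) + sum_i lambda_i a_i = (0, 0)
  -> stationarity OK
Primal feasibility (all g_i <= 0): OK
Dual feasibility (all lambda_i >= 0): OK
Complementary slackness (lambda_i * g_i(x) = 0 for all i): FAILS

Verdict: the first failing condition is complementary_slackness -> comp.

comp
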